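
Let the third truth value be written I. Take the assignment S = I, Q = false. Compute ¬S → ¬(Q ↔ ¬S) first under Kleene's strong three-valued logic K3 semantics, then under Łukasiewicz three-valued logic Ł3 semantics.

In Kleene's strong three-valued logic K3: ¬S = ¬I = I
¬S = ¬I = I
Q ↔ ¬S = false ↔ I = I
¬(Q ↔ ¬S) = ¬I = I
¬S → ¬(Q ↔ ¬S) = I → I = I  [¬I ∨ I]
In Łukasiewicz three-valued logic Ł3: ¬S = ¬I = I
¬S = ¬I = I
Q ↔ ¬S = false ↔ I = I  [1 − |0−½|]
¬(Q ↔ ¬S) = ¬I = I
¬S → ¬(Q ↔ ¬S) = I → I = true
They differ because Kleene's strong three-valued logic K3 and Łukasiewicz three-valued logic Ł3 treat I differently under implication.

I; true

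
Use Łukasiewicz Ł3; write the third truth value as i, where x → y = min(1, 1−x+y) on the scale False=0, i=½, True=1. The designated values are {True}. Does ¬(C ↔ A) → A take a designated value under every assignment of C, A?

No

Countermodel: C=True, A=False gives False, which is not designated.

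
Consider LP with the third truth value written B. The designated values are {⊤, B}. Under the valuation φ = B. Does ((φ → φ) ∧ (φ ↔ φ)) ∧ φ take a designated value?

φ → φ = B → B = B
φ ↔ φ = B ↔ B = B
(φ → φ) ∧ (φ ↔ φ) = B ∧ B = B
((φ → φ) ∧ (φ ↔ φ)) ∧ φ = B ∧ B = B
B ∈ {⊤, B}.

Yes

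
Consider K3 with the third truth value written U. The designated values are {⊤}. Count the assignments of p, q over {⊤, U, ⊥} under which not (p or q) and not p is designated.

Designated under: (p=⊥, q=⊥).

1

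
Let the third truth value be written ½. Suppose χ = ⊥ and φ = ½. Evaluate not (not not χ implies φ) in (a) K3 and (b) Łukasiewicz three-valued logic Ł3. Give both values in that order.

⊥; ⊥

In K3: not χ = not ⊥ = ⊤
not not χ = not ⊤ = ⊥
not not χ implies φ = ⊥ implies ½ = ⊤  [not ⊥ or ½]
not (not not χ implies φ) = not ⊤ = ⊥
In Łukasiewicz three-valued logic Ł3: not χ = not ⊥ = ⊤
not not χ = not ⊤ = ⊥
not not χ implies φ = ⊥ implies ½ = ⊤  [min(1, 1−0+½)]
not (not not χ implies φ) = not ⊤ = ⊥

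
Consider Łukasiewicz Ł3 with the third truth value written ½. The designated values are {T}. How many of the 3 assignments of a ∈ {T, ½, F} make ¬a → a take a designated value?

2

a=T: T ✓
a=½: T ✓
a=F: F ·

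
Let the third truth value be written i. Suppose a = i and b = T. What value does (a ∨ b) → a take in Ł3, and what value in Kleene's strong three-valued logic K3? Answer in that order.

In Ł3: a ∨ b = i ∨ T = T
(a ∨ b) → a = T → i = i  [min(1, 1−1+½)]
In Kleene's strong three-valued logic K3: a ∨ b = i ∨ T = T
(a ∨ b) → a = T → i = i  [¬T ∨ i]

i; i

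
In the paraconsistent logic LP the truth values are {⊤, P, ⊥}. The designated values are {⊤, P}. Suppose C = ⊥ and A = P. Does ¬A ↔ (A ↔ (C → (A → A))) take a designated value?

¬A = ¬P = P
A → A = P → P = P
C → (A → A) = ⊥ → P = ⊤
A ↔ (C → (A → A)) = P ↔ ⊤ = P
¬A ↔ (A ↔ (C → (A → A))) = P ↔ P = P
P ∈ {⊤, P}.

Yes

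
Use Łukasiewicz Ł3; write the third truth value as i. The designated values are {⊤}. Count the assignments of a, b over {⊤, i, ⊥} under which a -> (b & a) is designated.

Of the 9 assignments, 6 give a value in {⊤}.

6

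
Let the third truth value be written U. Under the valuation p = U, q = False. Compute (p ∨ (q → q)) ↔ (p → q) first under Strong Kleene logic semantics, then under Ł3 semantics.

U; U

In Strong Kleene logic: q → q = False → False = True
p ∨ (q → q) = U ∨ True = True
p → q = U → False = U
(p ∨ (q → q)) ↔ (p → q) = True ↔ U = U
In Ł3: q → q = False → False = True
p ∨ (q → q) = U ∨ True = True
p → q = U → False = U  [min(1, 1−½+0)]
(p ∨ (q → q)) ↔ (p → q) = True ↔ U = U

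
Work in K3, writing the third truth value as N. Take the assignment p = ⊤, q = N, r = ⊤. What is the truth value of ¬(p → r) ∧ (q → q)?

⊥

p → r = ⊤ → ⊤ = ⊤
¬(p → r) = ¬⊤ = ⊥
q → q = N → N = N
¬(p → r) ∧ (q → q) = ⊥ ∧ N = ⊥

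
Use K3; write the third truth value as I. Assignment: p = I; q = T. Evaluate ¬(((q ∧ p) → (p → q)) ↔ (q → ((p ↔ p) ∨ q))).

q ∧ p = T ∧ I = I
p → q = I → T = T  [¬I ∨ T]
(q ∧ p) → (p → q) = I → T = T
p ↔ p = I ↔ I = I
(p ↔ p) ∨ q = I ∨ T = T
q → ((p ↔ p) ∨ q) = T → T = T
((q ∧ p) → (p → q)) ↔ (q → ((p ↔ p) ∨ q)) = T ↔ T = T
¬(((q ∧ p) → (p → q)) ↔ (q → ((p ↔ p) ∨ q))) = ¬T = F

F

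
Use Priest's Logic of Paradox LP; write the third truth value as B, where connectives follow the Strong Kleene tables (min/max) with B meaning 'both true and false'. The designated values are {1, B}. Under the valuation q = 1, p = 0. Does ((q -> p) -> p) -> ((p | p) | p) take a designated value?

No

q -> p = 1 -> 0 = 0
(q -> p) -> p = 0 -> 0 = 1
p | p = 0 | 0 = 0
(p | p) | p = 0 | 0 = 0
((q -> p) -> p) -> ((p | p) | p) = 1 -> 0 = 0
0 ∉ {1, B}.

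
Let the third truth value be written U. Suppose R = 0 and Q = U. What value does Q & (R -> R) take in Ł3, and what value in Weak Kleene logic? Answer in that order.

In Ł3: R -> R = 0 -> 0 = 1
Q & (R -> R) = U & 1 = U
In Weak Kleene logic: R -> R = 0 -> 0 = 1
Q & (R -> R) = U & 1 = U

U; U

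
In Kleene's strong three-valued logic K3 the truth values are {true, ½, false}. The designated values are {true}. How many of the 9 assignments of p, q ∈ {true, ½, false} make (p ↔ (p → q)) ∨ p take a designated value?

Designated under: (p=true, q=true); (p=true, q=½); (p=true, q=false).

3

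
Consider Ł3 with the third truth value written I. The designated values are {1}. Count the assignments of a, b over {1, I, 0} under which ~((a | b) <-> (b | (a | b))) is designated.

Of the 9 assignments, 0 give a value in {1}.

0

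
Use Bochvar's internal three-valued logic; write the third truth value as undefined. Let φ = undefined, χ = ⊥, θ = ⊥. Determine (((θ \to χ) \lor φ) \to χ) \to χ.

undefined

θ \to χ = ⊥ \to ⊥ = ⊤
(θ \to χ) \lor φ = ⊤ \lor undefined = undefined
((θ \to χ) \lor φ) \to χ = undefined \to ⊥ = undefined  [any arg is the third value ⇒ result is the third value]
(((θ \to χ) \lor φ) \to χ) \to χ = undefined \to ⊥ = undefined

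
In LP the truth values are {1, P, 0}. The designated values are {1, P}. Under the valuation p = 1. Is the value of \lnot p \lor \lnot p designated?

No

\lnot p = \lnot 1 = 0
\lnot p = \lnot 1 = 0
\lnot p \lor \lnot p = 0 \lor 0 = 0
0 ∉ {1, P}.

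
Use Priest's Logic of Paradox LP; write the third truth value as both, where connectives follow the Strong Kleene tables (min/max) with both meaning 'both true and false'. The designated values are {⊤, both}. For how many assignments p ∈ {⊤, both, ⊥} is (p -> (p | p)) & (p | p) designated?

2

p=⊤: ⊤ ✓
p=both: both ✓
p=⊥: ⊥ ·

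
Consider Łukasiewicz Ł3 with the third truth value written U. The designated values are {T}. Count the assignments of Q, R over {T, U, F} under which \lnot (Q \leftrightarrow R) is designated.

Designated under: (Q=T, R=F); (Q=F, R=T).

2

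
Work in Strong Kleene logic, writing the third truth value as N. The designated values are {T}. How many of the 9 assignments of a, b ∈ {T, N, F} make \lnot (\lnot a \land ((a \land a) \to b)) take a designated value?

Designated under: (a=T, b=T); (a=T, b=N); (a=T, b=F).

3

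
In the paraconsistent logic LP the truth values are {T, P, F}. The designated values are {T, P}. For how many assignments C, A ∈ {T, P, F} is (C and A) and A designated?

4

Designated under: (C=T, A=T); (C=T, A=P); (C=P, A=T); (C=P, A=P).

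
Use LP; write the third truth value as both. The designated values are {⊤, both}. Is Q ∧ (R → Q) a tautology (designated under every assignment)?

Countermodel: Q=⊥, R=⊤ gives ⊥, which is not designated.

No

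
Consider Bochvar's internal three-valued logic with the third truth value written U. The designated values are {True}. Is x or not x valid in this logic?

Countermodel: x=U gives U, which is not designated.

No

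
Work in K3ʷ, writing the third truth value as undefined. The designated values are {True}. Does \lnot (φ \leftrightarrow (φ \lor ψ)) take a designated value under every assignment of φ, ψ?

Countermodel: φ=True, ψ=True gives False, which is not designated.

No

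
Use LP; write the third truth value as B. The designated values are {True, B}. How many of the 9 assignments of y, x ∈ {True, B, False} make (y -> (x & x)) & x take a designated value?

Of the 9 assignments, 6 give a value in {True, B}.

6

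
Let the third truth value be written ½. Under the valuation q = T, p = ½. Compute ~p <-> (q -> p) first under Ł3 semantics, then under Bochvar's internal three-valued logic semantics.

T; ½

In Ł3: ~p = ~½ = ½
q -> p = T -> ½ = ½  [min(1, 1−1+½)]
~p <-> (q -> p) = ½ <-> ½ = T
In Bochvar's internal three-valued logic: ~p = ~½ = ½
q -> p = T -> ½ = ½  [any arg is the third value ⇒ result is the third value]
~p <-> (q -> p) = ½ <-> ½ = ½
They differ because Ł3 and Bochvar's internal three-valued logic treat ½ differently under the binary connectives.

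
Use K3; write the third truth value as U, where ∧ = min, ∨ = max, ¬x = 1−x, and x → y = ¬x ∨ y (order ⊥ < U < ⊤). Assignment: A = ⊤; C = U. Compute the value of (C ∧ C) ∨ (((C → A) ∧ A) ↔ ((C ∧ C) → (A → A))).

⊤

C ∧ C = U ∧ U = U
C → A = U → ⊤ = ⊤  [¬U ∨ ⊤]
(C → A) ∧ A = ⊤ ∧ ⊤ = ⊤
C ∧ C = U ∧ U = U
A → A = ⊤ → ⊤ = ⊤
(C ∧ C) → (A → A) = U → ⊤ = ⊤
((C → A) ∧ A) ↔ ((C ∧ C) → (A → A)) = ⊤ ↔ ⊤ = ⊤
(C ∧ C) ∨ (((C → A) ∧ A) ↔ ((C ∧ C) → (A → A))) = U ∨ ⊤ = ⊤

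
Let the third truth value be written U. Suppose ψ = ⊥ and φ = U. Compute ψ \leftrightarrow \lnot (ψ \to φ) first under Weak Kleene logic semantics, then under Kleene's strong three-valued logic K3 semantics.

In Weak Kleene logic: ψ \to φ = ⊥ \to U = U
\lnot (ψ \to φ) = \lnot U = U
ψ \leftrightarrow \lnot (ψ \to φ) = ⊥ \leftrightarrow U = U
In Kleene's strong three-valued logic K3: ψ \to φ = ⊥ \to U = ⊤  [\lnot ⊥ \lor U]
\lnot (ψ \to φ) = \lnot ⊤ = ⊥
ψ \leftrightarrow \lnot (ψ \to φ) = ⊥ \leftrightarrow ⊥ = ⊤
They differ because Weak Kleene logic and Kleene's strong three-valued logic K3 treat U differently under the binary connectives.

U; ⊤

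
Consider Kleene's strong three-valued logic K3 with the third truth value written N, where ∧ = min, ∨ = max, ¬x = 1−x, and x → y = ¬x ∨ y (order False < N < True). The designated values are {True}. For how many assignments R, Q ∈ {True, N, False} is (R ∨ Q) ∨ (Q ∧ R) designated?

5

Of the 9 assignments, 5 give a value in {True}.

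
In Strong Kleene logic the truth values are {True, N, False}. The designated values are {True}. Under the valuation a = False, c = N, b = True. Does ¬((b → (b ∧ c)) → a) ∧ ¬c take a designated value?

b ∧ c = True ∧ N = N
b → (b ∧ c) = True → N = N  [¬True ∨ N]
(b → (b ∧ c)) → a = N → False = N
¬((b → (b ∧ c)) → a) = ¬N = N
¬c = ¬N = N
¬((b → (b ∧ c)) → a) ∧ ¬c = N ∧ N = N
N ∉ {True}.

No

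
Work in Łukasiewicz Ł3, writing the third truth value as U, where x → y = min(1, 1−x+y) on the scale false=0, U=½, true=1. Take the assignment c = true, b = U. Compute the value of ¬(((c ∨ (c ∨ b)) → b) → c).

false

c ∨ b = true ∨ U = true
c ∨ (c ∨ b) = true ∨ true = true
(c ∨ (c ∨ b)) → b = true → U = U
((c ∨ (c ∨ b)) → b) → c = U → true = true
¬(((c ∨ (c ∨ b)) → b) → c) = ¬true = false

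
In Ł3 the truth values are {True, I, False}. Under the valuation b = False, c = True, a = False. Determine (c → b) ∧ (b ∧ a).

False

c → b = True → False = False
b ∧ a = False ∧ False = False
(c → b) ∧ (b ∧ a) = False ∧ False = False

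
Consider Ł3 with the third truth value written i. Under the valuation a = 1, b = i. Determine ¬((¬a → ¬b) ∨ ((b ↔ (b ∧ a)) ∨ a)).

0

¬a = ¬1 = 0
¬b = ¬i = i
¬a → ¬b = 0 → i = 1  [min(1, 1−0+½)]
b ∧ a = i ∧ 1 = i
b ↔ (b ∧ a) = i ↔ i = 1
(b ↔ (b ∧ a)) ∨ a = 1 ∨ 1 = 1
(¬a → ¬b) ∨ ((b ↔ (b ∧ a)) ∨ a) = 1 ∨ 1 = 1
¬((¬a → ¬b) ∨ ((b ↔ (b ∧ a)) ∨ a)) = ¬1 = 0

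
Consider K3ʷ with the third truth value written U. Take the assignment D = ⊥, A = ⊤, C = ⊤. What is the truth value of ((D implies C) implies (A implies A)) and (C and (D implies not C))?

D implies C = ⊥ implies ⊤ = ⊤
A implies A = ⊤ implies ⊤ = ⊤
(D implies C) implies (A implies A) = ⊤ implies ⊤ = ⊤
not C = not ⊤ = ⊥
D implies not C = ⊥ implies ⊥ = ⊤
C and (D implies not C) = ⊤ and ⊤ = ⊤
((D implies C) implies (A implies A)) and (C and (D implies not C)) = ⊤ and ⊤ = ⊤

⊤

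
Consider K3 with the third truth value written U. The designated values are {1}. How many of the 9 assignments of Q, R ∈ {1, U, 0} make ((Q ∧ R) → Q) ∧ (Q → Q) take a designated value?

Of the 9 assignments, 6 give a value in {1}.

6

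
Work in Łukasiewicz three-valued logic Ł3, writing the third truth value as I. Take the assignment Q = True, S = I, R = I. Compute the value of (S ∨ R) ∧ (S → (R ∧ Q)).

S ∨ R = I ∨ I = I
R ∧ Q = I ∧ True = I
S → (R ∧ Q) = I → I = True
(S ∨ R) ∧ (S → (R ∧ Q)) = I ∧ True = I

I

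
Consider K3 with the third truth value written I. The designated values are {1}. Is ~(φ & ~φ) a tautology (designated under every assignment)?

No

Countermodel: φ=I gives I, which is not designated.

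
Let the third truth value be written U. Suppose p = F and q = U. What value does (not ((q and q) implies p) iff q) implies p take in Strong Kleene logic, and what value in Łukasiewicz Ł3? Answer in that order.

U; F

In Strong Kleene logic: q and q = U and U = U
(q and q) implies p = U implies F = U
not ((q and q) implies p) = not U = U
not ((q and q) implies p) iff q = U iff U = U
(not ((q and q) implies p) iff q) implies p = U implies F = U
In Łukasiewicz Ł3: q and q = U and U = U
(q and q) implies p = U implies F = U  [min(1, 1−½+0)]
not ((q and q) implies p) = not U = U
not ((q and q) implies p) iff q = U iff U = T
(not ((q and q) implies p) iff q) implies p = T implies F = F
They differ because Strong Kleene logic and Łukasiewicz Ł3 treat U differently under implication.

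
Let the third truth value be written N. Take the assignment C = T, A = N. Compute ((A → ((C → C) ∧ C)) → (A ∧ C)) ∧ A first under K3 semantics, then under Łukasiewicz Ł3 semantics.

In K3: C → C = T → T = T
(C → C) ∧ C = T ∧ T = T
A → ((C → C) ∧ C) = N → T = T  [¬N ∨ T]
A ∧ C = N ∧ T = N
(A → ((C → C) ∧ C)) → (A ∧ C) = T → N = N
((A → ((C → C) ∧ C)) → (A ∧ C)) ∧ A = N ∧ N = N
In Łukasiewicz Ł3: C → C = T → T = T
(C → C) ∧ C = T ∧ T = T
A → ((C → C) ∧ C) = N → T = T
A ∧ C = N ∧ T = N
(A → ((C → C) ∧ C)) → (A ∧ C) = T → N = N
((A → ((C → C) ∧ C)) → (A ∧ C)) ∧ A = N ∧ N = N

N; N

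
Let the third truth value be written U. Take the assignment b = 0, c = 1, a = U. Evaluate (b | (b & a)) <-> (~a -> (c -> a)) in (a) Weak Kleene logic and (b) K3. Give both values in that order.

In Weak Kleene logic: b & a = 0 & U = U
b | (b & a) = 0 | U = U
~a = ~U = U
c -> a = 1 -> U = U  [any arg is the third value ⇒ result is the third value]
~a -> (c -> a) = U -> U = U
(b | (b & a)) <-> (~a -> (c -> a)) = U <-> U = U
In K3: b & a = 0 & U = 0
b | (b & a) = 0 | 0 = 0
~a = ~U = U
c -> a = 1 -> U = U  [~1 | U]
~a -> (c -> a) = U -> U = U
(b | (b & a)) <-> (~a -> (c -> a)) = 0 <-> U = U

U; U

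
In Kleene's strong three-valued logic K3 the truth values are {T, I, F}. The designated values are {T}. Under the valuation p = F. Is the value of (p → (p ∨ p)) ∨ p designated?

Yes

p ∨ p = F ∨ F = F
p → (p ∨ p) = F → F = T
(p → (p ∨ p)) ∨ p = T ∨ F = T
T ∈ {T}.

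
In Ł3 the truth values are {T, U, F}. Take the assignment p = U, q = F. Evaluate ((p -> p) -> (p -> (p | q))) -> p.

p -> p = U -> U = T  [min(1, 1−½+½)]
p | q = U | F = U
p -> (p | q) = U -> U = T
(p -> p) -> (p -> (p | q)) = T -> T = T
((p -> p) -> (p -> (p | q))) -> p = T -> U = U

U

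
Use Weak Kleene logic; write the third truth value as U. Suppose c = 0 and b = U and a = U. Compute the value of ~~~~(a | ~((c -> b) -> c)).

c -> b = 0 -> U = U  [any arg is the third value ⇒ result is the third value]
(c -> b) -> c = U -> 0 = U
~((c -> b) -> c) = ~U = U
a | ~((c -> b) -> c) = U | U = U
~(a | ~((c -> b) -> c)) = ~U = U
~~(a | ~((c -> b) -> c)) = ~U = U
~~~(a | ~((c -> b) -> c)) = ~U = U
~~~~(a | ~((c -> b) -> c)) = ~U = U

U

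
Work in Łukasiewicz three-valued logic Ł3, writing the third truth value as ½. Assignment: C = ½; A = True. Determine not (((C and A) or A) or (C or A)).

False

C and A = ½ and True = ½
(C and A) or A = ½ or True = True
C or A = ½ or True = True
((C and A) or A) or (C or A) = True or True = True
not (((C and A) or A) or (C or A)) = not True = False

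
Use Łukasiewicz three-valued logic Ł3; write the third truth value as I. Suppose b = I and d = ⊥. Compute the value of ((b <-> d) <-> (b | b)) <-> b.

b <-> d = I <-> ⊥ = I  [1 − |½−0|]
b | b = I | I = I
(b <-> d) <-> (b | b) = I <-> I = ⊤
((b <-> d) <-> (b | b)) <-> b = ⊤ <-> I = I

I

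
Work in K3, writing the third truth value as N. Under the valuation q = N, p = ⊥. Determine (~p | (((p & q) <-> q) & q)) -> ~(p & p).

~p = ~⊥ = ⊤
p & q = ⊥ & N = ⊥
(p & q) <-> q = ⊥ <-> N = N
((p & q) <-> q) & q = N & N = N
~p | (((p & q) <-> q) & q) = ⊤ | N = ⊤
p & p = ⊥ & ⊥ = ⊥
~(p & p) = ~⊥ = ⊤
(~p | (((p & q) <-> q) & q)) -> ~(p & p) = ⊤ -> ⊤ = ⊤

⊤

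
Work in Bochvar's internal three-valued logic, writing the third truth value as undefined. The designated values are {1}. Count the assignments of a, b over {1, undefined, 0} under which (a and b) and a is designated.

1

Designated under: (a=1, b=1).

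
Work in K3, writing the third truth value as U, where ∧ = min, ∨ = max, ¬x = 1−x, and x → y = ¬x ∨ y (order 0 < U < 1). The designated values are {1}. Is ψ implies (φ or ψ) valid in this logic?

No

Countermodel: ψ=U, φ=U gives U, which is not designated.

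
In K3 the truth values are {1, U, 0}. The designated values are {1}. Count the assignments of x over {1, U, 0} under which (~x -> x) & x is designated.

1

x=1: 1 ✓
x=U: U ·
x=0: 0 ·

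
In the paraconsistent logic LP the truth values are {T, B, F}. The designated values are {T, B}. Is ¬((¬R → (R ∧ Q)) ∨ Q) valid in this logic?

No

Countermodel: R=T, Q=T gives F, which is not designated.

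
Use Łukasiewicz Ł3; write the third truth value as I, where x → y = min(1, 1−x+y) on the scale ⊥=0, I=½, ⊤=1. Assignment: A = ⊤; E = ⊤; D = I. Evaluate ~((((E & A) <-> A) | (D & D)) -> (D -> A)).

⊥

E & A = ⊤ & ⊤ = ⊤
(E & A) <-> A = ⊤ <-> ⊤ = ⊤
D & D = I & I = I
((E & A) <-> A) | (D & D) = ⊤ | I = ⊤
D -> A = I -> ⊤ = ⊤
(((E & A) <-> A) | (D & D)) -> (D -> A) = ⊤ -> ⊤ = ⊤
~((((E & A) <-> A) | (D & D)) -> (D -> A)) = ~⊤ = ⊥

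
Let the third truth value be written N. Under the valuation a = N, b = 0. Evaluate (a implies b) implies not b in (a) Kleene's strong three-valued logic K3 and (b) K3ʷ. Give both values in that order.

1; N

In Kleene's strong three-valued logic K3: a implies b = N implies 0 = N  [not N or 0]
not b = not 0 = 1
(a implies b) implies not b = N implies 1 = 1
In K3ʷ: a implies b = N implies 0 = N  [any arg is the third value ⇒ result is the third value]
not b = not 0 = 1
(a implies b) implies not b = N implies 1 = N
They differ because Kleene's strong three-valued logic K3 and K3ʷ treat N differently under the binary connectives.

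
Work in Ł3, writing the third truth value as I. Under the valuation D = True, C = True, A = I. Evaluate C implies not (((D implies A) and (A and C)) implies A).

D implies A = True implies I = I  [min(1, 1−1+½)]
A and C = I and True = I
(D implies A) and (A and C) = I and I = I
((D implies A) and (A and C)) implies A = I implies I = True
not (((D implies A) and (A and C)) implies A) = not True = False
C implies not (((D implies A) and (A and C)) implies A) = True implies False = False

False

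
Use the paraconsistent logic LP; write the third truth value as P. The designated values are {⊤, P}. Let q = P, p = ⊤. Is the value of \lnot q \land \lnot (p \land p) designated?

\lnot q = \lnot P = P
p \land p = ⊤ \land ⊤ = ⊤
\lnot (p \land p) = \lnot ⊤ = ⊥
\lnot q \land \lnot (p \land p) = P \land ⊥ = ⊥
⊥ ∉ {⊤, P}.

No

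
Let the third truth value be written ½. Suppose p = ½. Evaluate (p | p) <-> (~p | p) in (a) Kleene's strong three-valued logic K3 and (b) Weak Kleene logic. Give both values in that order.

½; ½

In Kleene's strong three-valued logic K3: p | p = ½ | ½ = ½
~p = ~½ = ½
~p | p = ½ | ½ = ½
(p | p) <-> (~p | p) = ½ <-> ½ = ½
In Weak Kleene logic: p | p = ½ | ½ = ½
~p = ~½ = ½
~p | p = ½ | ½ = ½
(p | p) <-> (~p | p) = ½ <-> ½ = ½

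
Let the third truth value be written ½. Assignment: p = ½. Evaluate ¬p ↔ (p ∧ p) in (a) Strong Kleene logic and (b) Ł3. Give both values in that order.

½; ⊤

In Strong Kleene logic: ¬p = ¬½ = ½
p ∧ p = ½ ∧ ½ = ½
¬p ↔ (p ∧ p) = ½ ↔ ½ = ½
In Ł3: ¬p = ¬½ = ½
p ∧ p = ½ ∧ ½ = ½
¬p ↔ (p ∧ p) = ½ ↔ ½ = ⊤  [1 − |½−½|]
They differ because Strong Kleene logic and Ł3 treat ½ differently under implication.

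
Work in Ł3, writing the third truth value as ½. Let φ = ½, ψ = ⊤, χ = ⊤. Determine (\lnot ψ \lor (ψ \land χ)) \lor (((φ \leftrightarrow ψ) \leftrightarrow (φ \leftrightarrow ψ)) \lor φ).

⊤

\lnot ψ = \lnot ⊤ = ⊥
ψ \land χ = ⊤ \land ⊤ = ⊤
\lnot ψ \lor (ψ \land χ) = ⊥ \lor ⊤ = ⊤
φ \leftrightarrow ψ = ½ \leftrightarrow ⊤ = ½  [1 − |½−1|]
φ \leftrightarrow ψ = ½ \leftrightarrow ⊤ = ½
(φ \leftrightarrow ψ) \leftrightarrow (φ \leftrightarrow ψ) = ½ \leftrightarrow ½ = ⊤
((φ \leftrightarrow ψ) \leftrightarrow (φ \leftrightarrow ψ)) \lor φ = ⊤ \lor ½ = ⊤
(\lnot ψ \lor (ψ \land χ)) \lor (((φ \leftrightarrow ψ) \leftrightarrow (φ \leftrightarrow ψ)) \lor φ) = ⊤ \lor ⊤ = ⊤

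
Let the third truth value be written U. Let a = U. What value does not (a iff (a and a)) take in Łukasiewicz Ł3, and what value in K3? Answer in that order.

In Łukasiewicz Ł3: a and a = U and U = U
a iff (a and a) = U iff U = ⊤  [1 − |½−½|]
not (a iff (a and a)) = not ⊤ = ⊥
In K3: a and a = U and U = U
a iff (a and a) = U iff U = U
not (a iff (a and a)) = not U = U
They differ because Łukasiewicz Ł3 and K3 treat U differently under implication.

⊥; U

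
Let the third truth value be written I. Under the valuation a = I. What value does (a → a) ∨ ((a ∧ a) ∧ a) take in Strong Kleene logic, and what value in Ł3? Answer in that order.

In Strong Kleene logic: a → a = I → I = I  [¬I ∨ I]
a ∧ a = I ∧ I = I
(a ∧ a) ∧ a = I ∧ I = I
(a → a) ∨ ((a ∧ a) ∧ a) = I ∨ I = I
In Ł3: a → a = I → I = T  [min(1, 1−½+½)]
a ∧ a = I ∧ I = I
(a ∧ a) ∧ a = I ∧ I = I
(a → a) ∨ ((a ∧ a) ∧ a) = T ∨ I = T
They differ because Strong Kleene logic and Ł3 treat I differently under implication.

I; T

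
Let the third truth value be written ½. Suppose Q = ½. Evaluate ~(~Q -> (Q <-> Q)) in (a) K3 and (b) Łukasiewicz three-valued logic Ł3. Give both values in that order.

½; ⊥

In K3: ~Q = ~½ = ½
Q <-> Q = ½ <-> ½ = ½
~Q -> (Q <-> Q) = ½ -> ½ = ½  [~½ | ½]
~(~Q -> (Q <-> Q)) = ~½ = ½
In Łukasiewicz three-valued logic Ł3: ~Q = ~½ = ½
Q <-> Q = ½ <-> ½ = ⊤  [1 − |½−½|]
~Q -> (Q <-> Q) = ½ -> ⊤ = ⊤
~(~Q -> (Q <-> Q)) = ~⊤ = ⊥
They differ because K3 and Łukasiewicz three-valued logic Ł3 treat ½ differently under implication.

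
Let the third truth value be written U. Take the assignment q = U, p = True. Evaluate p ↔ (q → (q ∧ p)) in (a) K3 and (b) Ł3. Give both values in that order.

In K3: q ∧ p = U ∧ True = U
q → (q ∧ p) = U → U = U  [¬U ∨ U]
p ↔ (q → (q ∧ p)) = True ↔ U = U
In Ł3: q ∧ p = U ∧ True = U
q → (q ∧ p) = U → U = True  [min(1, 1−½+½)]
p ↔ (q → (q ∧ p)) = True ↔ True = True
They differ because K3 and Ł3 treat U differently under implication.

U; True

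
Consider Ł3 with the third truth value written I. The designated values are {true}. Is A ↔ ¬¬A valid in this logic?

Yes

Every assignment of A over {true, I, false} gives a value in {true}.
In particular, with A=I: A ↔ ¬¬A = true.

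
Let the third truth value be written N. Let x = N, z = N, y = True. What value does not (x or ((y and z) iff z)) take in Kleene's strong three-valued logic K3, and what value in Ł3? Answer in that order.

In Kleene's strong three-valued logic K3: y and z = True and N = N
(y and z) iff z = N iff N = N
x or ((y and z) iff z) = N or N = N
not (x or ((y and z) iff z)) = not N = N
In Ł3: y and z = True and N = N
(y and z) iff z = N iff N = True
x or ((y and z) iff z) = N or True = True
not (x or ((y and z) iff z)) = not True = False
They differ because Kleene's strong three-valued logic K3 and Ł3 treat N differently under implication.

N; False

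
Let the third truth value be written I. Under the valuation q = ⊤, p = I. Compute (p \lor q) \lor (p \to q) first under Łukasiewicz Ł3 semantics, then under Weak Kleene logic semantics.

In Łukasiewicz Ł3: p \lor q = I \lor ⊤ = ⊤
p \to q = I \to ⊤ = ⊤  [min(1, 1−½+1)]
(p \lor q) \lor (p \to q) = ⊤ \lor ⊤ = ⊤
In Weak Kleene logic: p \lor q = I \lor ⊤ = I
p \to q = I \to ⊤ = I  [any arg is the third value ⇒ result is the third value]
(p \lor q) \lor (p \to q) = I \lor I = I
They differ because Łukasiewicz Ł3 and Weak Kleene logic treat I differently under the binary connectives.

⊤; I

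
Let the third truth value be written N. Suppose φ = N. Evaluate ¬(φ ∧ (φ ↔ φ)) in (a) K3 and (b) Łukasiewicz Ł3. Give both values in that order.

In K3: φ ↔ φ = N ↔ N = N
φ ∧ (φ ↔ φ) = N ∧ N = N
¬(φ ∧ (φ ↔ φ)) = ¬N = N
In Łukasiewicz Ł3: φ ↔ φ = N ↔ N = True
φ ∧ (φ ↔ φ) = N ∧ True = N
¬(φ ∧ (φ ↔ φ)) = ¬N = N

N; N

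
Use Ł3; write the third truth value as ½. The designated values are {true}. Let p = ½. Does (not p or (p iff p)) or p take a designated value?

Yes

not p = not ½ = ½
p iff p = ½ iff ½ = true
not p or (p iff p) = ½ or true = true
(not p or (p iff p)) or p = true or ½ = true
true ∈ {true}.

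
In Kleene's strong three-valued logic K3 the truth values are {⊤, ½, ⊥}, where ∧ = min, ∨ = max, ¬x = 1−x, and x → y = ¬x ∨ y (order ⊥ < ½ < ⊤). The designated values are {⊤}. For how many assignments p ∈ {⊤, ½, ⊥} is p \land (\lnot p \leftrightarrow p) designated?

p=⊤: ⊥ ·
p=½: ½ ·
p=⊥: ⊥ ·

0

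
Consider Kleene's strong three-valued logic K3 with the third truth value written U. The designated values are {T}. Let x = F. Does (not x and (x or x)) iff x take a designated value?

not x = not F = T
x or x = F or F = F
not x and (x or x) = T and F = F
(not x and (x or x)) iff x = F iff F = T
T ∈ {T}.

Yes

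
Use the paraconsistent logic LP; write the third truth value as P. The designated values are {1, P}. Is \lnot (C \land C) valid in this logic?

Countermodel: C=1 gives 0, which is not designated.

No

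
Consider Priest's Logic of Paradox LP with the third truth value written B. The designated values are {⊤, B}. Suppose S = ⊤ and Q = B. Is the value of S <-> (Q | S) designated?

Q | S = B | ⊤ = ⊤
S <-> (Q | S) = ⊤ <-> ⊤ = ⊤
⊤ ∈ {⊤, B}.

Yes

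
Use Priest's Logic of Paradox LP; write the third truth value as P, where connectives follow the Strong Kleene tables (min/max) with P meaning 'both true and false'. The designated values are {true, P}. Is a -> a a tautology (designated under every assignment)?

Yes

Every assignment of a over {true, P, false} gives a value in {true, P}.
In particular, with a=P: a -> a = P.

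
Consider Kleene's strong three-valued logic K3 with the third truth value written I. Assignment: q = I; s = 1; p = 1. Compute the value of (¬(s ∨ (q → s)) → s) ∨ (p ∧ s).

q → s = I → 1 = 1
s ∨ (q → s) = 1 ∨ 1 = 1
¬(s ∨ (q → s)) = ¬1 = 0
¬(s ∨ (q → s)) → s = 0 → 1 = 1
p ∧ s = 1 ∧ 1 = 1
(¬(s ∨ (q → s)) → s) ∨ (p ∧ s) = 1 ∨ 1 = 1

1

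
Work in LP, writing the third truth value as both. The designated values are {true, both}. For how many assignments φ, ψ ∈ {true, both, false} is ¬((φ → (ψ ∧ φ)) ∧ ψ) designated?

7

Of the 9 assignments, 7 give a value in {true, both}.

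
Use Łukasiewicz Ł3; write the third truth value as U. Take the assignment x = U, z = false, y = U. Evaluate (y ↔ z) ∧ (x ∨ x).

y ↔ z = U ↔ false = U
x ∨ x = U ∨ U = U
(y ↔ z) ∧ (x ∨ x) = U ∧ U = U

U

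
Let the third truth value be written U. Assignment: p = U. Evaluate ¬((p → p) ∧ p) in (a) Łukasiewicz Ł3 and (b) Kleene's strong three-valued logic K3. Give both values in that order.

In Łukasiewicz Ł3: p → p = U → U = T  [min(1, 1−½+½)]
(p → p) ∧ p = T ∧ U = U
¬((p → p) ∧ p) = ¬U = U
In Kleene's strong three-valued logic K3: p → p = U → U = U  [¬U ∨ U]
(p → p) ∧ p = U ∧ U = U
¬((p → p) ∧ p) = ¬U = U

U; U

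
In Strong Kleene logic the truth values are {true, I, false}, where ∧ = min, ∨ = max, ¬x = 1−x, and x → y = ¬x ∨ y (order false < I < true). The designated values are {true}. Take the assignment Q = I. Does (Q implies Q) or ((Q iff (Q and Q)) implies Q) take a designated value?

Q implies Q = I implies I = I
Q and Q = I and I = I
Q iff (Q and Q) = I iff I = I
(Q iff (Q and Q)) implies Q = I implies I = I
(Q implies Q) or ((Q iff (Q and Q)) implies Q) = I or I = I
I ∉ {true}.

No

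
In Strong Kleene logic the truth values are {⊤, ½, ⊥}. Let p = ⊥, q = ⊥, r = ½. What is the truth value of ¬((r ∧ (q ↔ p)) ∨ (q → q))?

q ↔ p = ⊥ ↔ ⊥ = ⊤
r ∧ (q ↔ p) = ½ ∧ ⊤ = ½
q → q = ⊥ → ⊥ = ⊤
(r ∧ (q ↔ p)) ∨ (q → q) = ½ ∨ ⊤ = ⊤
¬((r ∧ (q ↔ p)) ∨ (q → q)) = ¬⊤ = ⊥

⊥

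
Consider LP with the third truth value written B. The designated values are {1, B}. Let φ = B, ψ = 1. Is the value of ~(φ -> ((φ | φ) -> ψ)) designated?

φ | φ = B | B = B
(φ | φ) -> ψ = B -> 1 = 1
φ -> ((φ | φ) -> ψ) = B -> 1 = 1
~(φ -> ((φ | φ) -> ψ)) = ~1 = 0
0 ∉ {1, B}.

No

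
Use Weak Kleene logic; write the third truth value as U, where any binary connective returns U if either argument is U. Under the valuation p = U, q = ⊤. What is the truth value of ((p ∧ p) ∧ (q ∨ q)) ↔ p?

p ∧ p = U ∧ U = U
q ∨ q = ⊤ ∨ ⊤ = ⊤
(p ∧ p) ∧ (q ∨ q) = U ∧ ⊤ = U
((p ∧ p) ∧ (q ∨ q)) ↔ p = U ↔ U = U

U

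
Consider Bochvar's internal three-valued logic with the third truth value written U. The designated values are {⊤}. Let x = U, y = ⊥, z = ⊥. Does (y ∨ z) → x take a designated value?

y ∨ z = ⊥ ∨ ⊥ = ⊥
(y ∨ z) → x = ⊥ → U = U  [any arg is the third value ⇒ result is the third value]
U ∉ {⊤}.

No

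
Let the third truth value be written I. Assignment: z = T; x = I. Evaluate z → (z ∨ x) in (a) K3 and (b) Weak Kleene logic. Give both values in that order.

In K3: z ∨ x = T ∨ I = T
z → (z ∨ x) = T → T = T
In Weak Kleene logic: z ∨ x = T ∨ I = I
z → (z ∨ x) = T → I = I
They differ because K3 and Weak Kleene logic treat I differently under the binary connectives.

T; I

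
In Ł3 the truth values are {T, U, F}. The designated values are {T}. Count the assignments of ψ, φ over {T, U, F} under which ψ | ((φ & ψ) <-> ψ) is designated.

8

Of the 9 assignments, 8 give a value in {T}.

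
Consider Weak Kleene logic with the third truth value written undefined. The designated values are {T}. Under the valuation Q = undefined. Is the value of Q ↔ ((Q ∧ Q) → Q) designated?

Q ∧ Q = undefined ∧ undefined = undefined
(Q ∧ Q) → Q = undefined → undefined = undefined  [any arg is the third value ⇒ result is the third value]
Q ↔ ((Q ∧ Q) → Q) = undefined ↔ undefined = undefined
undefined ∉ {T}.

No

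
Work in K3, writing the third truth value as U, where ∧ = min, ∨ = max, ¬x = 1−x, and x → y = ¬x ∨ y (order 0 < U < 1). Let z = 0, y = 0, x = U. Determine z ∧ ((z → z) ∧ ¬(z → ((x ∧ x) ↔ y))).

z → z = 0 → 0 = 1
x ∧ x = U ∧ U = U
(x ∧ x) ↔ y = U ↔ 0 = U
z → ((x ∧ x) ↔ y) = 0 → U = 1
¬(z → ((x ∧ x) ↔ y)) = ¬1 = 0
(z → z) ∧ ¬(z → ((x ∧ x) ↔ y)) = 1 ∧ 0 = 0
z ∧ ((z → z) ∧ ¬(z → ((x ∧ x) ↔ y))) = 0 ∧ 0 = 0

0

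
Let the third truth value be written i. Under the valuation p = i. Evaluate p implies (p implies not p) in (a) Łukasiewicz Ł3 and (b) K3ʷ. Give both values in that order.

⊤; i

In Łukasiewicz Ł3: not p = not i = i
p implies not p = i implies i = ⊤  [min(1, 1−½+½)]
p implies (p implies not p) = i implies ⊤ = ⊤
In K3ʷ: not p = not i = i
p implies not p = i implies i = i  [any arg is the third value ⇒ result is the third value]
p implies (p implies not p) = i implies i = i
They differ because Łukasiewicz Ł3 and K3ʷ treat i differently under the binary connectives.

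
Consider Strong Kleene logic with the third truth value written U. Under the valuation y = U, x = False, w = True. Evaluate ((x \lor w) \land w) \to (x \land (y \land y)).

False

x \lor w = False \lor True = True
(x \lor w) \land w = True \land True = True
y \land y = U \land U = U
x \land (y \land y) = False \land U = False
((x \lor w) \land w) \to (x \land (y \land y)) = True \to False = False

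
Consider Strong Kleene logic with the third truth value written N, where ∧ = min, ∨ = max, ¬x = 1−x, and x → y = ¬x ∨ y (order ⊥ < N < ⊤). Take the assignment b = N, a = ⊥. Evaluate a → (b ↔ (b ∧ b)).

b ∧ b = N ∧ N = N
b ↔ (b ∧ b) = N ↔ N = N
a → (b ↔ (b ∧ b)) = ⊥ → N = ⊤

⊤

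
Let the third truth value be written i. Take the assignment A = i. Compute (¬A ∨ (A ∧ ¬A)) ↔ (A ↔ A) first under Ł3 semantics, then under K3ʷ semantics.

i; i

In Ł3: ¬A = ¬i = i
¬A = ¬i = i
A ∧ ¬A = i ∧ i = i
¬A ∨ (A ∧ ¬A) = i ∨ i = i
A ↔ A = i ↔ i = true  [1 − |½−½|]
(¬A ∨ (A ∧ ¬A)) ↔ (A ↔ A) = i ↔ true = i
In K3ʷ: ¬A = ¬i = i
¬A = ¬i = i
A ∧ ¬A = i ∧ i = i
¬A ∨ (A ∧ ¬A) = i ∨ i = i
A ↔ A = i ↔ i = i
(¬A ∨ (A ∧ ¬A)) ↔ (A ↔ A) = i ↔ i = i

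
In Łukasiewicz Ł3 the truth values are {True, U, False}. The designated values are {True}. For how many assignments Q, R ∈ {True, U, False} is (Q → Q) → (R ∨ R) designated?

Designated under: (Q=True, R=True); (Q=U, R=True); (Q=False, R=True).

3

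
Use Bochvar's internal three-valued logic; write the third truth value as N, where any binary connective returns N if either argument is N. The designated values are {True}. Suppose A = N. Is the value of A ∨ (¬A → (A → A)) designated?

¬A = ¬N = N
A → A = N → N = N  [any arg is the third value ⇒ result is the third value]
¬A → (A → A) = N → N = N
A ∨ (¬A → (A → A)) = N ∨ N = N
N ∉ {True}.

No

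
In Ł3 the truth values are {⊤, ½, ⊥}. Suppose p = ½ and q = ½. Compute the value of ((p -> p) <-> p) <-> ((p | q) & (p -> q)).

⊤

p -> p = ½ -> ½ = ⊤  [min(1, 1−½+½)]
(p -> p) <-> p = ⊤ <-> ½ = ½
p | q = ½ | ½ = ½
p -> q = ½ -> ½ = ⊤
(p | q) & (p -> q) = ½ & ⊤ = ½
((p -> p) <-> p) <-> ((p | q) & (p -> q)) = ½ <-> ½ = ⊤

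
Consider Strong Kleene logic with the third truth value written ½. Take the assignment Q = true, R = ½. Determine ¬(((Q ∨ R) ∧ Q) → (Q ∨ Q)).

false

Q ∨ R = true ∨ ½ = true
(Q ∨ R) ∧ Q = true ∧ true = true
Q ∨ Q = true ∨ true = true
((Q ∨ R) ∧ Q) → (Q ∨ Q) = true → true = true
¬(((Q ∨ R) ∧ Q) → (Q ∨ Q)) = ¬true = false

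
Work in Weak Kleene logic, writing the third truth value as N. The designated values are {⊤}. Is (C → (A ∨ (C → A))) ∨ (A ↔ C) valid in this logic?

No

Countermodel: C=⊤, A=N gives N, which is not designated.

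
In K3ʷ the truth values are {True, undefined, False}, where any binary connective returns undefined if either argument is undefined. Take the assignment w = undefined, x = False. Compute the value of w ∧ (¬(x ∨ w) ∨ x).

x ∨ w = False ∨ undefined = undefined
¬(x ∨ w) = ¬undefined = undefined
¬(x ∨ w) ∨ x = undefined ∨ False = undefined
w ∧ (¬(x ∨ w) ∨ x) = undefined ∧ undefined = undefined

undefined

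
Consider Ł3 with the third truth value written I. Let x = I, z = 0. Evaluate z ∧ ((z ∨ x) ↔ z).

0

z ∨ x = 0 ∨ I = I
(z ∨ x) ↔ z = I ↔ 0 = I
z ∧ ((z ∨ x) ↔ z) = 0 ∧ I = 0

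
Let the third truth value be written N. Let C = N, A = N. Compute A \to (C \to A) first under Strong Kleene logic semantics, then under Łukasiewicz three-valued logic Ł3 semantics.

In Strong Kleene logic: C \to A = N \to N = N  [\lnot N \lor N]
A \to (C \to A) = N \to N = N
In Łukasiewicz three-valued logic Ł3: C \to A = N \to N = T  [min(1, 1−½+½)]
A \to (C \to A) = N \to T = T
They differ because Strong Kleene logic and Łukasiewicz three-valued logic Ł3 treat N differently under implication.

N; T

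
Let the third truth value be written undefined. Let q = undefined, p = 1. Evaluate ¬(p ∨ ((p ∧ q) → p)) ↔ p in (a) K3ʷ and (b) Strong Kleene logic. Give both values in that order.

undefined; 0

In K3ʷ: p ∧ q = 1 ∧ undefined = undefined
(p ∧ q) → p = undefined → 1 = undefined  [any arg is the third value ⇒ result is the third value]
p ∨ ((p ∧ q) → p) = 1 ∨ undefined = undefined
¬(p ∨ ((p ∧ q) → p)) = ¬undefined = undefined
¬(p ∨ ((p ∧ q) → p)) ↔ p = undefined ↔ 1 = undefined
In Strong Kleene logic: p ∧ q = 1 ∧ undefined = undefined
(p ∧ q) → p = undefined → 1 = 1  [¬undefined ∨ 1]
p ∨ ((p ∧ q) → p) = 1 ∨ 1 = 1
¬(p ∨ ((p ∧ q) → p)) = ¬1 = 0
¬(p ∨ ((p ∧ q) → p)) ↔ p = 0 ↔ 1 = 0
They differ because K3ʷ and Strong Kleene logic treat undefined differently under the binary connectives.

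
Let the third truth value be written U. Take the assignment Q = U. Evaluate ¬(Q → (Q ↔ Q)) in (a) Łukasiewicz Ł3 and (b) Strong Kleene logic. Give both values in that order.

False; U

In Łukasiewicz Ł3: Q ↔ Q = U ↔ U = True  [1 − |½−½|]
Q → (Q ↔ Q) = U → True = True
¬(Q → (Q ↔ Q)) = ¬True = False
In Strong Kleene logic: Q ↔ Q = U ↔ U = U
Q → (Q ↔ Q) = U → U = U  [¬U ∨ U]
¬(Q → (Q ↔ Q)) = ¬U = U
They differ because Łukasiewicz Ł3 and Strong Kleene logic treat U differently under implication.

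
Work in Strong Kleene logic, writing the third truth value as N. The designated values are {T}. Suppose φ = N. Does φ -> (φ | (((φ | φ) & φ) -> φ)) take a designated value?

φ | φ = N | N = N
(φ | φ) & φ = N & N = N
((φ | φ) & φ) -> φ = N -> N = N  [~N | N]
φ | (((φ | φ) & φ) -> φ) = N | N = N
φ -> (φ | (((φ | φ) & φ) -> φ)) = N -> N = N
N ∉ {T}.

No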